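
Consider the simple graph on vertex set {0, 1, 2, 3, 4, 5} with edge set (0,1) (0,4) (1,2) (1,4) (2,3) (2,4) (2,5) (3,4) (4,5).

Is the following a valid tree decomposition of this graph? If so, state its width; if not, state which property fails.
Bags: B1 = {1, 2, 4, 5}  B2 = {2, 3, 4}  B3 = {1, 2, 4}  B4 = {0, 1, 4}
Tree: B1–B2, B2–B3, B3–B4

A tree decomposition must satisfy three properties: every vertex lies in some bag; for every edge, both endpoints lie together in some bag; and for every vertex, the bags containing it form a connected subtree. Here bags containing vertex 1 are not connected in the tree, so the decomposition is invalid.

No — bags containing vertex 1 are not connected in the tree.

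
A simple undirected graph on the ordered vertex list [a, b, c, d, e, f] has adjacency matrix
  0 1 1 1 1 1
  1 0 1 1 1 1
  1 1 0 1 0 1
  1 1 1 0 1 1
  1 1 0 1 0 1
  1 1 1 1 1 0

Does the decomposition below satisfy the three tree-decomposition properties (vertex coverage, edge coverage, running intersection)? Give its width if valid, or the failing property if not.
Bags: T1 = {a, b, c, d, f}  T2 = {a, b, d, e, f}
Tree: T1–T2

Yes; width 4.

Vertex coverage: the bags together contain {a, b, c, d, e, f}, the full vertex set. Edge coverage: each edge of G has both endpoints in at least one bag. Running intersection: for every vertex, the bags containing it form a connected subtree. All three properties hold, so this is a valid tree decomposition of width max|bag| − 1 = 4, and hence tw(G) ≤ 4.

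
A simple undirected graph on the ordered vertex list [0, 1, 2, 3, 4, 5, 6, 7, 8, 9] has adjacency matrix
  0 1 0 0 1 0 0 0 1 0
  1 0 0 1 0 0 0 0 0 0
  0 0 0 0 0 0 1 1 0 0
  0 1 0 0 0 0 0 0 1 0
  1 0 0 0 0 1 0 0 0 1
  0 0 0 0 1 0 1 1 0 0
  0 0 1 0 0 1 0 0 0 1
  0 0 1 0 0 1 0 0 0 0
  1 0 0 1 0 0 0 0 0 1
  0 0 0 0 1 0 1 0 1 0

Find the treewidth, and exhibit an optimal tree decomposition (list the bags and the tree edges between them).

The largest bag has 3 vertices, giving width 2; this decomposition certifies tw(G) ≤ 2. For the lower bound, G contains the cycle 2–7–5–6–2, so G is not a forest; only forests have treewidth ≤ 1, hence tw(G) ≥ 2. The upper and lower bounds meet at 2, so that is the treewidth.

Treewidth 2.
One optimal decomposition is:
Bags: B1 = {2, 6, 7}  B2 = {5, 6, 7}  B3 = {5, 6, 9}  B4 = {4, 5, 9}  B5 = {4, 8, 9}  B6 = {0, 4, 8}  B7 = {0, 3, 8}  B8 = {0, 1, 3}
Tree: B1–B2, B2–B3, B3–B4, B4–B5, B5–B6, B6–B7, B7–B8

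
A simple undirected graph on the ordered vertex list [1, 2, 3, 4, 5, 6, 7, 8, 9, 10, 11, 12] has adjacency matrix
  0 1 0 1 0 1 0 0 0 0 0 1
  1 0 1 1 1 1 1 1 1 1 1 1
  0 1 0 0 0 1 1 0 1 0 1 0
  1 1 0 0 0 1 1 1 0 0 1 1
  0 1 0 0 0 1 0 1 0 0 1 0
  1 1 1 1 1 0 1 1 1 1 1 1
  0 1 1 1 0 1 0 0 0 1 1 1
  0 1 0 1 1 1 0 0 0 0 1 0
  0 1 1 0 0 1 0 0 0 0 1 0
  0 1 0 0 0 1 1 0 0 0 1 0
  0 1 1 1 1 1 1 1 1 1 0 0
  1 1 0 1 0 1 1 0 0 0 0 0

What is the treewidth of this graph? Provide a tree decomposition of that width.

Every bag has size at most 5, so the width is 5 − 1 = 4 and tw(G) ≤ 4. For the lower bound, the 5 vertices {1, 2, 4, 6, 12} are pairwise adjacent, and any tree decomposition puts a clique entirely inside one bag — forcing width ≥ 4. Combining the bounds, tw(G) = 4.

Treewidth 4.
One such decomposition:
Bags: B1 = {2, 4, 6, 7, 11}  B2 = {2, 4, 6, 8, 11}  B3 = {2, 5, 6, 8, 11}  B4 = {2, 3, 6, 7, 11}  B5 = {2, 6, 7, 10, 11}  B6 = {2, 3, 6, 9, 11}  B7 = {2, 4, 6, 7, 12}  B8 = {1, 2, 4, 6, 12}
Tree: B1–B2, B2–B3, B1–B4, B4–B5, B4–B6, B1–B7, B7–B8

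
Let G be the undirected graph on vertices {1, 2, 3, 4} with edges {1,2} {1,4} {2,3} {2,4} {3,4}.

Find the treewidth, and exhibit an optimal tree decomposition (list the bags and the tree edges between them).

Each bag holds 3 vertices, so the decomposition has width 2, which upper-bounds the treewidth. For the lower bound, the 3 vertices {1, 2, 4} are pairwise adjacent, and any tree decomposition puts a clique entirely inside one bag — forcing width ≥ 2. Hence tw(G) = 2 exactly.

Treewidth 2.
One optimal decomposition is:
Bags: B1 = {1, 2, 4}  B2 = {2, 3, 4}
Tree: B1–B2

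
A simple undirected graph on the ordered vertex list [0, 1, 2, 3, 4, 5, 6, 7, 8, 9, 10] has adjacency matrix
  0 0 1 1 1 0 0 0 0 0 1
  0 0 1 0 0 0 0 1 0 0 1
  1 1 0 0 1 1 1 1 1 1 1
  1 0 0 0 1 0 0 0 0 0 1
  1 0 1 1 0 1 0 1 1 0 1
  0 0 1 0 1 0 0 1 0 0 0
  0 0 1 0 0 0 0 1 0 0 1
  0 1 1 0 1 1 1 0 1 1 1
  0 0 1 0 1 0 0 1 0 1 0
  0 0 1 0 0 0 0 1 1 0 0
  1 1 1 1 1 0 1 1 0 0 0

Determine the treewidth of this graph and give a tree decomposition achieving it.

The largest bag has 4 vertices, giving width 3; this decomposition certifies tw(G) ≤ 3. On the other hand G contains the 4-clique {0, 2, 4, 10}. A clique must lie in a single bag of any decomposition, so no decomposition can have width below 3. Therefore the treewidth is 3.

Treewidth 3.
One optimal decomposition is:
Bags: B1 = {2, 4, 7, 10}  B2 = {2, 4, 5, 7}  B3 = {2, 6, 7, 10}  B4 = {2, 4, 7, 8}  B5 = {0, 2, 4, 10}  B6 = {2, 7, 8, 9}  B7 = {1, 2, 7, 10}  B8 = {0, 3, 4, 10}
Tree: B1–B2, B1–B3, B1–B4, B1–B5, B4–B6, B1–B7, B5–B8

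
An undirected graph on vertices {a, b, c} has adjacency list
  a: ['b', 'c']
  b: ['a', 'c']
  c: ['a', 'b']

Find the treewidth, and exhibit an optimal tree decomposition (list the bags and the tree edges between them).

Treewidth 2.
One such decomposition:
Bags: B1 = {a, b, c}
Tree: (single bag)

A single bag containing all 3 vertices is trivially a valid decomposition of width 2. For the lower bound, the 3 vertices {a, b, c} are pairwise adjacent, and any tree decomposition puts a clique entirely inside one bag — forcing width ≥ 2. The upper and lower bounds meet at 2, so that is the treewidth.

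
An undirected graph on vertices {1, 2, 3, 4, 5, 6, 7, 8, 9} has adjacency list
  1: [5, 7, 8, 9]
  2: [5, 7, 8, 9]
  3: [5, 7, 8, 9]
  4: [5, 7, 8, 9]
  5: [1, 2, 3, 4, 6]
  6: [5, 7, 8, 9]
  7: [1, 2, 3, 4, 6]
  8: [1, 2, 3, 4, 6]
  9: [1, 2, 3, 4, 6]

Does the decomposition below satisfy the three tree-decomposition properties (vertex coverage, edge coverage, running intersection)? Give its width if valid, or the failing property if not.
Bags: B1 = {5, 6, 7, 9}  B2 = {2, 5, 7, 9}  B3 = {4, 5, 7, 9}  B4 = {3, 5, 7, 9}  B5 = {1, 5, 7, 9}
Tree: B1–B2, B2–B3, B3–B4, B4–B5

A tree decomposition must satisfy three properties: every vertex lies in some bag; for every edge, both endpoints lie together in some bag; and for every vertex, the bags containing it form a connected subtree. Here vertex 8 appears in no bag, so the decomposition is invalid.

No — vertex 8 appears in no bag.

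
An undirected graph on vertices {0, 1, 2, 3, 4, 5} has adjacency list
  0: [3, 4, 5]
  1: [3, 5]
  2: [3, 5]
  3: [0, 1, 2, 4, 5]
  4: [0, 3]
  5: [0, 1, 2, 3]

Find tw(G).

A width-2 tree decomposition is:
Bags: B1 = {0, 3, 5}  B2 = {2, 3, 5}  B3 = {0, 3, 4}  B4 = {1, 3, 5}
Tree: B1–B2, B1–B3, B1–B4
Every bag has size at most 3, so the width is 3 − 1 = 2 and tw(G) ≤ 2. On the other hand G contains the 3-clique {0, 3, 4}. A clique must lie in a single bag of any decomposition, so no decomposition can have width below 2. Combining the bounds, tw(G) = 2.

2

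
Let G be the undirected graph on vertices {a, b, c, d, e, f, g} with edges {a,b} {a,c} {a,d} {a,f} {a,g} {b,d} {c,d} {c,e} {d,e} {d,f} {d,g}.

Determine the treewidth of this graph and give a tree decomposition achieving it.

Every bag has size at most 3, so the width is 3 − 1 = 2 and tw(G) ≤ 2. Conversely, {c, d, e} is a clique of size 3, and the vertices of any clique must share a bag in every tree decomposition; so some bag has ≥ 3 vertices and tw(G) ≥ 2. Therefore the treewidth is 2.

Treewidth 2.
One optimal decomposition is:
Bags: B1 = {a, b, d}  B2 = {a, c, d}  B3 = {a, d, f}  B4 = {c, d, e}  B5 = {a, d, g}
Tree: B1–B2, B1–B3, B2–B4, B3–B5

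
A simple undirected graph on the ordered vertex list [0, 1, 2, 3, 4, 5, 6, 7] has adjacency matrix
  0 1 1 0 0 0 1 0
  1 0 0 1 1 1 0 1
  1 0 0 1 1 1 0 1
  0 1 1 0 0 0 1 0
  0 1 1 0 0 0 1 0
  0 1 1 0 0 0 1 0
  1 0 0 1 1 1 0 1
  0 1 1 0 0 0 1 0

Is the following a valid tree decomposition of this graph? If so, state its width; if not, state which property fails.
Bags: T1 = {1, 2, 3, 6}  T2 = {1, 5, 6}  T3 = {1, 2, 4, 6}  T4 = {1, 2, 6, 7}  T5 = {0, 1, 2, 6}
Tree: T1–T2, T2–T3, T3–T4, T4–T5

No — edge (2,5) lies in no bag.

A tree decomposition must satisfy three properties: every vertex lies in some bag; for every edge, both endpoints lie together in some bag; and for every vertex, the bags containing it form a connected subtree. Here edge (2,5) lies in no bag, so the decomposition is invalid.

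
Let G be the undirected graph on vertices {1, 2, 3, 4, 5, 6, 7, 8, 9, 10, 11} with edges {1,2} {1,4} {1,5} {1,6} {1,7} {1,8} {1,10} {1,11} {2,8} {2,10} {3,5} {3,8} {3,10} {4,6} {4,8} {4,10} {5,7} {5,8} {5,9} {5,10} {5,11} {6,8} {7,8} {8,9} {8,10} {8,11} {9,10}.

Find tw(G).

3

A width-3 tree decomposition is:
Bags: B1 = {3, 5, 8, 10}  B2 = {1, 5, 8, 10}  B3 = {1, 5, 7, 8}  B4 = {5, 8, 9, 10}  B5 = {1, 4, 8, 10}  B6 = {1, 4, 6, 8}  B7 = {1, 2, 8, 10}  B8 = {1, 5, 8, 11}
Tree: B1–B2, B2–B3, B2–B4, B2–B5, B5–B6, B2–B7, B3–B8
The largest bag has 4 vertices, giving width 3; this decomposition certifies tw(G) ≤ 3. For the lower bound, the 4 vertices {1, 2, 8, 10} are pairwise adjacent, and any tree decomposition puts a clique entirely inside one bag — forcing width ≥ 3. Therefore the treewidth is 3.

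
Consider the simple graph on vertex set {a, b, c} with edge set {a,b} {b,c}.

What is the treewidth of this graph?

A width-1 tree decomposition is:
Bags: B1 = {a, b}  B2 = {b, c}
Tree: B1–B2
Each bag holds 2 vertices, so the decomposition has width 1, which upper-bounds the treewidth. Since G has at least one edge (e.g. b–a), it is not an edgeless graph, so tw(G) ≥ 1. Hence tw(G) = 1 exactly.

1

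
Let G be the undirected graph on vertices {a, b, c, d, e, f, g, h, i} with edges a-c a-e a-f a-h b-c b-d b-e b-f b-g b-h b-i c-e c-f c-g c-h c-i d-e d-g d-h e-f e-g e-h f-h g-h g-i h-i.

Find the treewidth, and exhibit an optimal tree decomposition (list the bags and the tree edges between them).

Treewidth 4.
Bags: B1 = {b, c, e, f, h}  B2 = {a, c, e, f, h}  B3 = {b, c, e, g, h}  B4 = {b, c, g, h, i}  B5 = {b, d, e, g, h}
Tree: B1–B2, B1–B3, B3–B4, B3–B5

Every bag has size at most 5, so the width is 5 − 1 = 4 and tw(G) ≤ 4. Conversely, {a, c, e, f, h} is a clique of size 5, and the vertices of any clique must share a bag in every tree decomposition; so some bag has ≥ 5 vertices and tw(G) ≥ 4. Therefore the treewidth is 4.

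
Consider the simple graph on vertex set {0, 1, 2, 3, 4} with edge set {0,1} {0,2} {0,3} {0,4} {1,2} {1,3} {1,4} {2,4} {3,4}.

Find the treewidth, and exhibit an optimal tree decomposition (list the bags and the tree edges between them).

Treewidth 3.
Bags: B1 = {0, 1, 2, 4}  B2 = {0, 1, 3, 4}
Tree: B1–B2

Each bag holds 4 vertices, so the decomposition has width 3, which upper-bounds the treewidth. Conversely, {0, 1, 2, 4} is a clique of size 4, and the vertices of any clique must share a bag in every tree decomposition; so some bag has ≥ 4 vertices and tw(G) ≥ 3. Therefore the treewidth is 3.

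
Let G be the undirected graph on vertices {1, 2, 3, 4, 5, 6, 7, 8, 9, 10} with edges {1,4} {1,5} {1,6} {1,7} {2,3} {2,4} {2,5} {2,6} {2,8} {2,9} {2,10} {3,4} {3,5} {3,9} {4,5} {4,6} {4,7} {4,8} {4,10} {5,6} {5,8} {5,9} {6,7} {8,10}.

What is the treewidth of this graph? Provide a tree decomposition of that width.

The largest bag has 4 vertices, giving width 3; this decomposition certifies tw(G) ≤ 3. Conversely, {2, 3, 5, 9} is a clique of size 4, and the vertices of any clique must share a bag in every tree decomposition; so some bag has ≥ 4 vertices and tw(G) ≥ 3. The upper and lower bounds meet at 3, so that is the treewidth.

Treewidth 3.
Bags: B1 = {1, 4, 5, 6}  B2 = {2, 4, 5, 6}  B3 = {2, 4, 5, 8}  B4 = {2, 4, 8, 10}  B5 = {1, 4, 6, 7}  B6 = {2, 3, 4, 5}  B7 = {2, 3, 5, 9}
Tree: B1–B2, B2–B3, B3–B4, B1–B5, B3–B6, B6–B7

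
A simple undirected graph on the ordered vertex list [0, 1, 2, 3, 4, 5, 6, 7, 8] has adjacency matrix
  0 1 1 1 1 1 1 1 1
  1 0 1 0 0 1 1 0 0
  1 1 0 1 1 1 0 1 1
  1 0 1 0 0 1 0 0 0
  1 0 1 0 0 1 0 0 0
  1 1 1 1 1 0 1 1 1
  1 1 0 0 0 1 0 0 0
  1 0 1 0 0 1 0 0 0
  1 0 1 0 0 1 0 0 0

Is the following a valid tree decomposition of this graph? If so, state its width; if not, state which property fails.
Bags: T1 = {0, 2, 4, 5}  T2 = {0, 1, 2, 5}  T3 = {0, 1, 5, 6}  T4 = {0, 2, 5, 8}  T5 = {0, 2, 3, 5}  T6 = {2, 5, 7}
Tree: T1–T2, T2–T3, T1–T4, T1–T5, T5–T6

No — edge (0,7) lies in no bag.

A tree decomposition must satisfy three properties: every vertex lies in some bag; for every edge, both endpoints lie together in some bag; and for every vertex, the bags containing it form a connected subtree. Here edge (0,7) lies in no bag, so the decomposition is invalid.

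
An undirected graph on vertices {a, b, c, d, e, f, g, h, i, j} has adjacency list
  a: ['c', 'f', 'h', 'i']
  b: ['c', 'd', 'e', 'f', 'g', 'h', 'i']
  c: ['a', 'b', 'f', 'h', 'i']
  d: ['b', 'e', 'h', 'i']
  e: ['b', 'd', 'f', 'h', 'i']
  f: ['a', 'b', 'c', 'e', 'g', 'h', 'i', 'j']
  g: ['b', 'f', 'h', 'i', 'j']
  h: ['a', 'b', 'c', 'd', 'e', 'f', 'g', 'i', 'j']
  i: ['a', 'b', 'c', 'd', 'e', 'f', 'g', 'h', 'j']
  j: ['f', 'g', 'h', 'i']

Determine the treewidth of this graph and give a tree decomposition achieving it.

Every bag has size at most 5, so the width is 5 − 1 = 4 and tw(G) ≤ 4. For the lower bound, the 5 vertices {b, d, e, h, i} are pairwise adjacent, and any tree decomposition puts a clique entirely inside one bag — forcing width ≥ 4. Hence tw(G) = 4 exactly.

Treewidth 4.
One such decomposition:
Bags: B1 = {b, c, f, h, i}  B2 = {a, c, f, h, i}  B3 = {b, f, g, h, i}  B4 = {b, e, f, h, i}  B5 = {f, g, h, i, j}  B6 = {b, d, e, h, i}
Tree: B1–B2, B1–B3, B1–B4, B3–B5, B4–B6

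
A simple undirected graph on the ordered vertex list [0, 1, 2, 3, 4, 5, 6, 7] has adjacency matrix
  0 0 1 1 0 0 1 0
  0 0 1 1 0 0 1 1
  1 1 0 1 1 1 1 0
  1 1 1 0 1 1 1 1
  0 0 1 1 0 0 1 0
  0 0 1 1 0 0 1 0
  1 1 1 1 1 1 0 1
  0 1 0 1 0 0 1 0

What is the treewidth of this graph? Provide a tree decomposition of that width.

The largest bag has 4 vertices, giving width 3; this decomposition certifies tw(G) ≤ 3. For the lower bound, the 4 vertices {0, 2, 3, 6} are pairwise adjacent, and any tree decomposition puts a clique entirely inside one bag — forcing width ≥ 3. Hence tw(G) = 3 exactly.

Treewidth 3.
One such decomposition:
Bags: B1 = {2, 3, 5, 6}  B2 = {0, 2, 3, 6}  B3 = {1, 2, 3, 6}  B4 = {1, 3, 6, 7}  B5 = {2, 3, 4, 6}
Tree: B1–B2, B2–B3, B3–B4, B3–B5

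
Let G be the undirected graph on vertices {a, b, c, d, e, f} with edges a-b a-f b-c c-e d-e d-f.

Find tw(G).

A width-2 tree decomposition is:
Bags: B1 = {d, e, f}  B2 = {a, e, f}  B3 = {a, b, e}  B4 = {b, c, e}
Tree: B1–B2, B2–B3, B3–B4
Every bag has size at most 3, so the width is 3 − 1 = 2 and tw(G) ≤ 2. Since e–d–f–a–b–c–e is a cycle in G, G is not acyclic. Forests are exactly the graphs of treewidth ≤ 1, so tw(G) ≥ 2. Therefore the treewidth is 2.

2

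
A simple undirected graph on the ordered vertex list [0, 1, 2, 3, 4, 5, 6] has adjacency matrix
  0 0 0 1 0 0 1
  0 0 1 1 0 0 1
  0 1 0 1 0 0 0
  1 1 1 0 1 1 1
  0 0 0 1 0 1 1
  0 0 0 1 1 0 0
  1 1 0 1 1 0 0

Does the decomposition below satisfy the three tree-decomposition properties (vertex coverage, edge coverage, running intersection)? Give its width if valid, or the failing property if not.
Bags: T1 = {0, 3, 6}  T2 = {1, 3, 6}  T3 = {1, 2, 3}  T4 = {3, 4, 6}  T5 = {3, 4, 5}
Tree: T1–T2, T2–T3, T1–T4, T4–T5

Yes; width 2.

Vertex coverage: the bags together contain {0, 1, 2, 3, 4, 5, 6}, the full vertex set. Edge coverage: each edge of G has both endpoints in at least one bag. Running intersection: for every vertex, the bags containing it form a connected subtree. All three properties hold, so this is a valid tree decomposition of width max|bag| − 1 = 2, and hence tw(G) ≤ 2.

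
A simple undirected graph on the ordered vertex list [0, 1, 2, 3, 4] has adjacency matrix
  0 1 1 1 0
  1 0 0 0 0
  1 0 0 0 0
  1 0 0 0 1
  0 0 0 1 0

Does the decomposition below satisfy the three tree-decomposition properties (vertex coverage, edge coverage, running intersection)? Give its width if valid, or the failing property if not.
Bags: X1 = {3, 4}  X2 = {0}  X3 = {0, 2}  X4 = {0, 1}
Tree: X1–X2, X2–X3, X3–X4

A tree decomposition must satisfy three properties: every vertex lies in some bag; for every edge, both endpoints lie together in some bag; and for every vertex, the bags containing it form a connected subtree. Here edge (3,0) lies in no bag, so the decomposition is invalid.

No — edge (3,0) lies in no bag.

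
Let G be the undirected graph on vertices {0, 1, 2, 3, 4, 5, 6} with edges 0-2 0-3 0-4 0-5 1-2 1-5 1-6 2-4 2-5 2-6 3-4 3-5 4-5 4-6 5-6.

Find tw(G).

3

A width-3 tree decomposition is:
Bags: B1 = {0, 2, 4, 5}  B2 = {0, 3, 4, 5}  B3 = {2, 4, 5, 6}  B4 = {1, 2, 5, 6}
Tree: B1–B2, B1–B3, B3–B4
Each bag holds 4 vertices, so the decomposition has width 3, which upper-bounds the treewidth. Conversely, {1, 2, 5, 6} is a clique of size 4, and the vertices of any clique must share a bag in every tree decomposition; so some bag has ≥ 4 vertices and tw(G) ≥ 3. The upper and lower bounds meet at 3, so that is the treewidth.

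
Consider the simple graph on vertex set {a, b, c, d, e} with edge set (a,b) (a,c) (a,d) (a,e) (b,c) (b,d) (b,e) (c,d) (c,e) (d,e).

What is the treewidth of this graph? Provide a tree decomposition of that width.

A single bag containing all 5 vertices is trivially a valid decomposition of width 4. On the other hand G contains the 5-clique {a, b, c, d, e}. A clique must lie in a single bag of any decomposition, so no decomposition can have width below 4. Therefore the treewidth is 4.

Treewidth 4.
Bags: B1 = {a, b, c, d, e}
Tree: (single bag)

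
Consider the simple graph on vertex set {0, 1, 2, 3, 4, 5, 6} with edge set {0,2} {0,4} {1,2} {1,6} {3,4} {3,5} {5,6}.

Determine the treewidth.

A width-2 tree decomposition is:
Bags: B1 = {0, 3, 4}  B2 = {0, 2, 3}  B3 = {1, 2, 3}  B4 = {1, 3, 6}  B5 = {3, 5, 6}
Tree: B1–B2, B2–B3, B3–B4, B4–B5
Each bag holds 3 vertices, so the decomposition has width 2, which upper-bounds the treewidth. Since 3–4–0–2–1–6–5–3 is a cycle in G, G is not acyclic. Forests are exactly the graphs of treewidth ≤ 1, so tw(G) ≥ 2. Therefore the treewidth is 2.

2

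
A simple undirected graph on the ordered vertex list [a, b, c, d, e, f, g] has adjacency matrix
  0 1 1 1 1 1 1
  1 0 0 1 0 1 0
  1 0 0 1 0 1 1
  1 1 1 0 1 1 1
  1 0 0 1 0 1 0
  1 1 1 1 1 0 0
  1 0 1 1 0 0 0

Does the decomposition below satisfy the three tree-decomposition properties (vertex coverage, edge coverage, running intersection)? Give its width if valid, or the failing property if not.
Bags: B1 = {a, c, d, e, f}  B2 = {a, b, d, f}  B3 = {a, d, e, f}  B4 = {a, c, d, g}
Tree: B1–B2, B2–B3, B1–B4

No — bags containing vertex e are not connected in the tree.

A tree decomposition must satisfy three properties: every vertex lies in some bag; for every edge, both endpoints lie together in some bag; and for every vertex, the bags containing it form a connected subtree. Here bags containing vertex e are not connected in the tree, so the decomposition is invalid.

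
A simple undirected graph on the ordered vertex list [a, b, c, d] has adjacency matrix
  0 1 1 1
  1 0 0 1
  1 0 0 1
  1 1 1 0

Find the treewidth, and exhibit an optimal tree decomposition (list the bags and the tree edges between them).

Treewidth 2.
Bags: B1 = {a, b, d}  B2 = {a, c, d}
Tree: B1–B2

Each bag holds 3 vertices, so the decomposition has width 2, which upper-bounds the treewidth. For the lower bound, the 3 vertices {a, c, d} are pairwise adjacent, and any tree decomposition puts a clique entirely inside one bag — forcing width ≥ 2. Therefore the treewidth is 2.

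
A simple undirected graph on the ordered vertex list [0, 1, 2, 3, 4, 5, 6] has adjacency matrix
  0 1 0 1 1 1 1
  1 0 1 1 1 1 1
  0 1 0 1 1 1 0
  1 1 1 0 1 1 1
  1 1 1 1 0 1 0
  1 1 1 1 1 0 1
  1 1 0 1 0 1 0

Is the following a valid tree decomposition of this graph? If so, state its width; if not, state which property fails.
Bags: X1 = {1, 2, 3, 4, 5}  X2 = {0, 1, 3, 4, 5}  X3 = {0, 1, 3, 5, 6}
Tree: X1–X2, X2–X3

Checking the three conditions: (i) the bags cover all of {0, 1, 2, 3, 4, 5, 6}; (ii) for each edge, some bag contains both endpoints; (iii) the bags containing any fixed vertex form a subtree. All hold, so the decomposition is valid with width 5 − 1 = 4.

Yes; width 4.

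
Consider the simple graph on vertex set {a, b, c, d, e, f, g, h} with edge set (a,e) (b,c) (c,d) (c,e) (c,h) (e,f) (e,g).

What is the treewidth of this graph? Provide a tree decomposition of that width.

Treewidth 1.
One optimal decomposition is:
Bags: B1 = {c, d}  B2 = {c, e}  B3 = {a, e}  B4 = {b, c}  B5 = {e, g}  B6 = {e, f}  B7 = {c, h}
Tree: B1–B2, B2–B3, B1–B4, B3–B5, B5–B6, B2–B7

Every bag has size at most 2, so the width is 2 − 1 = 1 and tw(G) ≤ 1. G has an edge, so its treewidth is at least 1. The upper and lower bounds meet at 1, so that is the treewidth.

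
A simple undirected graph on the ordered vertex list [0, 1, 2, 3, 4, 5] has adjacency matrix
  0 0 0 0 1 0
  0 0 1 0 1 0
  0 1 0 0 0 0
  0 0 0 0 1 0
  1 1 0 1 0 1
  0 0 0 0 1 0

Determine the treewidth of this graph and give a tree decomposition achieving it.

Treewidth 1.
One such decomposition:
Bags: B1 = {1, 4}  B2 = {1, 2}  B3 = {3, 4}  B4 = {0, 4}  B5 = {4, 5}
Tree: B1–B2, B1–B3, B1–B4, B3–B5

Every bag has size at most 2, so the width is 2 − 1 = 1 and tw(G) ≤ 1. Any graph with an edge has treewidth ≥ 1, and G has the edge 4–1. Combining the bounds, tw(G) = 1.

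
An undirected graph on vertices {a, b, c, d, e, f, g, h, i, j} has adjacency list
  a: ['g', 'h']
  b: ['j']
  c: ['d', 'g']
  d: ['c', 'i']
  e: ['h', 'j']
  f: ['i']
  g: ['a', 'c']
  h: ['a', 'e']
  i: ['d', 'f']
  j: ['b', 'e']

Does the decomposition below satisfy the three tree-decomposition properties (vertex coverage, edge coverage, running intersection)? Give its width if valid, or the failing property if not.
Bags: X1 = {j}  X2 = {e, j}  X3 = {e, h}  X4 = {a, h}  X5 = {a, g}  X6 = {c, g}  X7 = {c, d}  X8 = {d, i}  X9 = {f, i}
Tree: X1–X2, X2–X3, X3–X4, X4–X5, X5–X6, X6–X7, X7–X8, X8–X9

A tree decomposition must satisfy three properties: every vertex lies in some bag; for every edge, both endpoints lie together in some bag; and for every vertex, the bags containing it form a connected subtree. Here vertex b appears in no bag, so the decomposition is invalid.

No — vertex b appears in no bag.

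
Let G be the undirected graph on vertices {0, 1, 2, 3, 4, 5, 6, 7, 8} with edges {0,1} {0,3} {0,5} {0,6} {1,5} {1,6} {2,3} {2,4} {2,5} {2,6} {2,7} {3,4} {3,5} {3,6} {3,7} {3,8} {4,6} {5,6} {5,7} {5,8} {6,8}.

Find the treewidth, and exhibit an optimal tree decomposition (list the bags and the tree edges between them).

Every bag has size at most 4, so the width is 4 − 1 = 3 and tw(G) ≤ 3. For the lower bound, the 4 vertices {0, 1, 5, 6} are pairwise adjacent, and any tree decomposition puts a clique entirely inside one bag — forcing width ≥ 3. The upper and lower bounds meet at 3, so that is the treewidth.

Treewidth 3.
Bags: B1 = {2, 3, 5, 6}  B2 = {2, 3, 4, 6}  B3 = {0, 3, 5, 6}  B4 = {0, 1, 5, 6}  B5 = {3, 5, 6, 8}  B6 = {2, 3, 5, 7}
Tree: B1–B2, B1–B3, B3–B4, B3–B5, B1–B6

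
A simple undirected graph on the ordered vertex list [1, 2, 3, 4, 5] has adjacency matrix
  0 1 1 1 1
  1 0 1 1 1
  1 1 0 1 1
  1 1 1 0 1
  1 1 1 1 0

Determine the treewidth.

A width-4 tree decomposition is:
Bags: B1 = {1, 2, 3, 4, 5}
Tree: (single bag)
A single bag containing all 5 vertices is trivially a valid decomposition of width 4. On the other hand G contains the 5-clique {1, 2, 3, 4, 5}. A clique must lie in a single bag of any decomposition, so no decomposition can have width below 4. Hence tw(G) = 4 exactly.

4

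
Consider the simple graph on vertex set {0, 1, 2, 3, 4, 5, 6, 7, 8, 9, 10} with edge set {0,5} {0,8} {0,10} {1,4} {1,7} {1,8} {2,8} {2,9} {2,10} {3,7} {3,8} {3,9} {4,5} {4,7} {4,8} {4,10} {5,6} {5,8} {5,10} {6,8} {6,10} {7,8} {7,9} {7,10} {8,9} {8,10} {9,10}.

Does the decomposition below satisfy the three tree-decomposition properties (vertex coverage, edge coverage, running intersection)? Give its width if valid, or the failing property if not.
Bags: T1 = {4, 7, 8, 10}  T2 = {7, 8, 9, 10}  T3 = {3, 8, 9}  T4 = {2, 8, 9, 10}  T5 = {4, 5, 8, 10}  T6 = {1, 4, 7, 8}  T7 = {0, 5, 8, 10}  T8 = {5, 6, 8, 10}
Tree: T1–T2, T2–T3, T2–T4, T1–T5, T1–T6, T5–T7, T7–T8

No — edge (7,3) lies in no bag.

A tree decomposition must satisfy three properties: every vertex lies in some bag; for every edge, both endpoints lie together in some bag; and for every vertex, the bags containing it form a connected subtree. Here edge (7,3) lies in no bag, so the decomposition is invalid.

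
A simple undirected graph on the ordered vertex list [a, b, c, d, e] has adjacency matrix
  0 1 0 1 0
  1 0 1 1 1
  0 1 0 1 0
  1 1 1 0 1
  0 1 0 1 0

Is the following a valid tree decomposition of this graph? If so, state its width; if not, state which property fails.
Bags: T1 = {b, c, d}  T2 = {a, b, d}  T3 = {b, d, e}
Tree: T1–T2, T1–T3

Vertex coverage: the bags together contain {a, b, c, d, e}, the full vertex set. Edge coverage: each edge of G has both endpoints in at least one bag. Running intersection: for every vertex, the bags containing it form a connected subtree. All three properties hold, so this is a valid tree decomposition of width max|bag| − 1 = 2, and hence tw(G) ≤ 2.

Yes; width 2.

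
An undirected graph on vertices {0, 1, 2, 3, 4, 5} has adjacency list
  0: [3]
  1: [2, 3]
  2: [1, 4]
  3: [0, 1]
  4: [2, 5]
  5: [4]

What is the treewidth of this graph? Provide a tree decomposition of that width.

The largest bag has 2 vertices, giving width 1; this decomposition certifies tw(G) ≤ 1. Any graph with an edge has treewidth ≥ 1, and G has the edge 0–3. Combining the bounds, tw(G) = 1.

Treewidth 1.
One optimal decomposition is:
Bags: B1 = {0, 3}  B2 = {1, 3}  B3 = {1, 2}  B4 = {2, 4}  B5 = {4, 5}
Tree: B1–B2, B2–B3, B3–B4, B4–B5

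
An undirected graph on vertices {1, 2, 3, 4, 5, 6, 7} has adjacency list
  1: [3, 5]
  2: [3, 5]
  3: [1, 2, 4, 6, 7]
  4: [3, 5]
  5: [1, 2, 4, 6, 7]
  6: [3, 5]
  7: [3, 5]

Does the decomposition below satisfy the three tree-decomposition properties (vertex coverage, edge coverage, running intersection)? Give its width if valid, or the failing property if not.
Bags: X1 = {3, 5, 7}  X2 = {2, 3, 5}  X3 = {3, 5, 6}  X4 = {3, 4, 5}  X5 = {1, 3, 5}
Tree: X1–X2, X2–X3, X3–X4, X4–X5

Every vertex of G appears in some bag (union = {1, 2, 3, 4, 5, 6, 7}); every edge is covered by a bag; and for each vertex v the set of bags containing v is connected in the bag tree. The decomposition is therefore valid. The largest bag has 3 vertices, so the width is 2.

Yes; width 2.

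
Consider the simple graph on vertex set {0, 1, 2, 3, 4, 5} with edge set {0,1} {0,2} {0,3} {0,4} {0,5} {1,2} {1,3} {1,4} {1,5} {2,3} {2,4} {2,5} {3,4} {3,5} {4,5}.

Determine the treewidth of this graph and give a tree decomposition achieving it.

A single bag containing all 6 vertices is trivially a valid decomposition of width 5. On the other hand G contains the 6-clique {0, 1, 2, 3, 4, 5}. A clique must lie in a single bag of any decomposition, so no decomposition can have width below 5. The upper and lower bounds meet at 5, so that is the treewidth.

Treewidth 5.
One optimal decomposition is:
Bags: B1 = {0, 1, 2, 3, 4, 5}
Tree: (single bag)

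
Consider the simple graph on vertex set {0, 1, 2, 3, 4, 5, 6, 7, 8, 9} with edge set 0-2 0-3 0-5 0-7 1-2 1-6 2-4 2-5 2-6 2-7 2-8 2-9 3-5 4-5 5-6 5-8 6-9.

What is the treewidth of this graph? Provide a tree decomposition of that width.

Each bag holds 3 vertices, so the decomposition has width 2, which upper-bounds the treewidth. Conversely, {1, 2, 6} is a clique of size 3, and the vertices of any clique must share a bag in every tree decomposition; so some bag has ≥ 3 vertices and tw(G) ≥ 2. Therefore the treewidth is 2.

Treewidth 2.
One such decomposition:
Bags: B1 = {2, 5, 8}  B2 = {2, 5, 6}  B3 = {2, 6, 9}  B4 = {0, 2, 5}  B5 = {0, 2, 7}  B6 = {0, 3, 5}  B7 = {1, 2, 6}  B8 = {2, 4, 5}
Tree: B1–B2, B2–B3, B1–B4, B4–B5, B4–B6, B3–B7, B2–B8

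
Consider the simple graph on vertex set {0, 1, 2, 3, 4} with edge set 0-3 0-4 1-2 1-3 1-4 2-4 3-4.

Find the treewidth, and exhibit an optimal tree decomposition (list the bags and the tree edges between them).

Treewidth 2.
One such decomposition:
Bags: B1 = {1, 3, 4}  B2 = {1, 2, 4}  B3 = {0, 3, 4}
Tree: B1–B2, B1–B3

The largest bag has 3 vertices, giving width 2; this decomposition certifies tw(G) ≤ 2. For the lower bound, the 3 vertices {0, 3, 4} are pairwise adjacent, and any tree decomposition puts a clique entirely inside one bag — forcing width ≥ 2. Therefore the treewidth is 2.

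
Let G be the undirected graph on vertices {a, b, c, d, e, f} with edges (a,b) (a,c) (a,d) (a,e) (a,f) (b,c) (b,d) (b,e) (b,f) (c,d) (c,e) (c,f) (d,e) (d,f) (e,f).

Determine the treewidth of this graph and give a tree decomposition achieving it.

With just one bag of size 6, the width is 6 − 1 = 5, so tw(G) ≤ 5. For the lower bound, the 6 vertices {a, b, c, d, e, f} are pairwise adjacent, and any tree decomposition puts a clique entirely inside one bag — forcing width ≥ 5. Therefore the treewidth is 5.

Treewidth 5.
Bags: B1 = {a, b, c, d, e, f}
Tree: (single bag)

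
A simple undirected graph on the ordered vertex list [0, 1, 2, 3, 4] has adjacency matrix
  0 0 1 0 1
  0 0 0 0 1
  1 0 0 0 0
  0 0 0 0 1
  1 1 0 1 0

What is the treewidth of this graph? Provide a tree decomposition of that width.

Every bag has size at most 2, so the width is 2 − 1 = 1 and tw(G) ≤ 1. Any graph with an edge has treewidth ≥ 1, and G has the edge 0–2. Therefore the treewidth is 1.

Treewidth 1.
One optimal decomposition is:
Bags: B1 = {0, 2}  B2 = {0, 4}  B3 = {1, 4}  B4 = {3, 4}
Tree: B1–B2, B2–B3, B2–B4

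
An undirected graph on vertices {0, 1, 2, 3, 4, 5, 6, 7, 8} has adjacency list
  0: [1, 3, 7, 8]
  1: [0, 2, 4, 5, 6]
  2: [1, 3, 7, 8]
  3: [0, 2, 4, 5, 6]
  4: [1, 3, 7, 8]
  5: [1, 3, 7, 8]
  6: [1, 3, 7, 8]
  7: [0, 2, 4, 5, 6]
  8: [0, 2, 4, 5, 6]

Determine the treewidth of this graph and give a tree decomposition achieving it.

The largest bag has 5 vertices, giving width 4; this decomposition certifies tw(G) ≤ 4. For the lower bound: the 5 vertex sets {3,6}, {5,8}, {1,2}, {7}, {0} are disjoint, each induces a connected subgraph, and every pair is joined by at least one edge of G. Contracting each set to a single vertex therefore yields K_{5} as a minor, and since treewidth is minor-monotone, tw(G) ≥ tw(K_{5}) = 4. Combining the bounds, tw(G) = 4.

Treewidth 4.
One such decomposition:
Bags: B1 = {1, 3, 6, 7, 8}  B2 = {1, 3, 5, 7, 8}  B3 = {1, 2, 3, 7, 8}  B4 = {0, 1, 3, 7, 8}  B5 = {1, 3, 4, 7, 8}
Tree: B1–B2, B2–B3, B3–B4, B4–B5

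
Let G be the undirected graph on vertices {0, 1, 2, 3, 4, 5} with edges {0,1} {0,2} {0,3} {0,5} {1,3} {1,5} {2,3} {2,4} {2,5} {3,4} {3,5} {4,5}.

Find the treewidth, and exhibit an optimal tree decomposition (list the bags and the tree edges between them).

The largest bag has 4 vertices, giving width 3; this decomposition certifies tw(G) ≤ 3. For the lower bound, the 4 vertices {0, 1, 3, 5} are pairwise adjacent, and any tree decomposition puts a clique entirely inside one bag — forcing width ≥ 3. Combining the bounds, tw(G) = 3.

Treewidth 3.
Bags: B1 = {0, 1, 3, 5}  B2 = {0, 2, 3, 5}  B3 = {2, 3, 4, 5}
Tree: B1–B2, B2–B3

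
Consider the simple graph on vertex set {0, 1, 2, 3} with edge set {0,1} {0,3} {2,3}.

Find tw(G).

1

A width-1 tree decomposition is:
Bags: B1 = {2, 3}  B2 = {0, 3}  B3 = {0, 1}
Tree: B1–B2, B2–B3
The largest bag has 2 vertices, giving width 1; this decomposition certifies tw(G) ≤ 1. G has an edge, so its treewidth is at least 1. The upper and lower bounds meet at 1, so that is the treewidth.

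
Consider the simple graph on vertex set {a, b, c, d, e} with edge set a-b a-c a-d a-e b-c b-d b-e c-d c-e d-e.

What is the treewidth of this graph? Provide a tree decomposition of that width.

A single bag containing all 5 vertices is trivially a valid decomposition of width 4. For the lower bound, the 5 vertices {a, b, c, d, e} are pairwise adjacent, and any tree decomposition puts a clique entirely inside one bag — forcing width ≥ 4. Combining the bounds, tw(G) = 4.

Treewidth 4.
One optimal decomposition is:
Bags: B1 = {a, b, c, d, e}
Tree: (single bag)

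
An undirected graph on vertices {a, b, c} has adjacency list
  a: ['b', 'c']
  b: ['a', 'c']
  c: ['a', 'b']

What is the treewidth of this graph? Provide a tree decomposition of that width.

With just one bag of size 3, the width is 3 − 1 = 2, so tw(G) ≤ 2. For the lower bound, the 3 vertices {a, b, c} are pairwise adjacent, and any tree decomposition puts a clique entirely inside one bag — forcing width ≥ 2. The upper and lower bounds meet at 2, so that is the treewidth.

Treewidth 2.
One optimal decomposition is:
Bags: B1 = {a, b, c}
Tree: (single bag)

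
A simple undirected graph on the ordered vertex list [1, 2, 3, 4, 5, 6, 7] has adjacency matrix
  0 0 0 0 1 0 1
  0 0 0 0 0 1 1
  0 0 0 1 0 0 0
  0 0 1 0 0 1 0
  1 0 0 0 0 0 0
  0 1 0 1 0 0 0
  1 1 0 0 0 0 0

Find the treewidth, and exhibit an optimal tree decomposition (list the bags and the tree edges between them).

The largest bag has 2 vertices, giving width 1; this decomposition certifies tw(G) ≤ 1. G has an edge, so its treewidth is at least 1. Therefore the treewidth is 1.

Treewidth 1.
Bags: B1 = {3, 4}  B2 = {4, 6}  B3 = {2, 6}  B4 = {2, 7}  B5 = {1, 7}  B6 = {1, 5}
Tree: B1–B2, B2–B3, B3–B4, B4–B5, B5–B6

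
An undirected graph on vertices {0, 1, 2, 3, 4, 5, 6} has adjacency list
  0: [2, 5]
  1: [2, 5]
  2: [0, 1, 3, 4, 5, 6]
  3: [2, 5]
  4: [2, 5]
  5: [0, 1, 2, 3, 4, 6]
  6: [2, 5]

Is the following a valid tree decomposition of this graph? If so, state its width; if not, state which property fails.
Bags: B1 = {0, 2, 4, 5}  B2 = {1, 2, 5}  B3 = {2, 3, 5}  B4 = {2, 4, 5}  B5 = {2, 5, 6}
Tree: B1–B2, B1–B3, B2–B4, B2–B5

No — bags containing vertex 4 are not connected in the tree.

A tree decomposition must satisfy three properties: every vertex lies in some bag; for every edge, both endpoints lie together in some bag; and for every vertex, the bags containing it form a connected subtree. Here bags containing vertex 4 are not connected in the tree, so the decomposition is invalid.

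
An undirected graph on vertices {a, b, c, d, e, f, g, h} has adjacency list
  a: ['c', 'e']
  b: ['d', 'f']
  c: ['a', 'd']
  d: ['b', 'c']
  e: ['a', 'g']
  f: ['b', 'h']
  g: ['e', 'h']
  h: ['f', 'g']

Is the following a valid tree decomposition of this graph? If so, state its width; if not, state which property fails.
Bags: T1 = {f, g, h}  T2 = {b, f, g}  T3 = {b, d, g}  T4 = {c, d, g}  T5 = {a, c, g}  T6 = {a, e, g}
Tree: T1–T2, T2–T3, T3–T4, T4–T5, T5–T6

Vertex coverage: the bags together contain {a, b, c, d, e, f, g, h}, the full vertex set. Edge coverage: each edge of G has both endpoints in at least one bag. Running intersection: for every vertex, the bags containing it form a connected subtree. All three properties hold, so this is a valid tree decomposition of width max|bag| − 1 = 2, and hence tw(G) ≤ 2.

Yes; width 2.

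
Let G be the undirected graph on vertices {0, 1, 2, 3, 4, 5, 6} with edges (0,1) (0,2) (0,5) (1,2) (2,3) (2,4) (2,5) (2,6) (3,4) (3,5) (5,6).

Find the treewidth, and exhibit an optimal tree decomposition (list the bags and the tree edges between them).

Treewidth 2.
One such decomposition:
Bags: B1 = {0, 2, 5}  B2 = {2, 3, 5}  B3 = {0, 1, 2}  B4 = {2, 3, 4}  B5 = {2, 5, 6}
Tree: B1–B2, B1–B3, B2–B4, B1–B5

Each bag holds 3 vertices, so the decomposition has width 2, which upper-bounds the treewidth. For the lower bound, the 3 vertices {0, 1, 2} are pairwise adjacent, and any tree decomposition puts a clique entirely inside one bag — forcing width ≥ 2. Combining the bounds, tw(G) = 2.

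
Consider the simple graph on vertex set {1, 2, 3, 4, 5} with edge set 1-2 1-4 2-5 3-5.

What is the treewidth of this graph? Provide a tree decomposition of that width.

Treewidth 1.
One optimal decomposition is:
Bags: B1 = {1, 4}  B2 = {1, 2}  B3 = {2, 5}  B4 = {3, 5}
Tree: B1–B2, B2–B3, B3–B4

Each bag holds 2 vertices, so the decomposition has width 1, which upper-bounds the treewidth. G has an edge, so its treewidth is at least 1. Combining the bounds, tw(G) = 1.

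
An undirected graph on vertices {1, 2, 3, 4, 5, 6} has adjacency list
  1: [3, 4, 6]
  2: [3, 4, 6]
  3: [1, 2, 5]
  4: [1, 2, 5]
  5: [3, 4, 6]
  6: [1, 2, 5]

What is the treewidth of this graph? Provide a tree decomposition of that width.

The largest bag has 4 vertices, giving width 3; this decomposition certifies tw(G) ≤ 3. For the lower bound: the 4 vertex sets {2,4}, {5,6}, {3}, {1} are disjoint, each induces a connected subgraph, and every pair is joined by at least one edge of G. Contracting each set to a single vertex therefore yields K_{4} as a minor, and since treewidth is minor-monotone, tw(G) ≥ tw(K_{4}) = 3. Hence tw(G) = 3 exactly.

Treewidth 3.
One optimal decomposition is:
Bags: B1 = {2, 3, 4, 6}  B2 = {3, 4, 5, 6}  B3 = {1, 3, 4, 6}
Tree: B1–B2, B2–B3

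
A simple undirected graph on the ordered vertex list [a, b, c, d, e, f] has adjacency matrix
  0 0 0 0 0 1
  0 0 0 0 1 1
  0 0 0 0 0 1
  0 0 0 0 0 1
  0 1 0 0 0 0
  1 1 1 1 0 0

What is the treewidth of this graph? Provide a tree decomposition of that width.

The largest bag has 2 vertices, giving width 1; this decomposition certifies tw(G) ≤ 1. Any graph with an edge has treewidth ≥ 1, and G has the edge a–f. Hence tw(G) = 1 exactly.

Treewidth 1.
One optimal decomposition is:
Bags: B1 = {a, f}  B2 = {d, f}  B3 = {b, f}  B4 = {c, f}  B5 = {b, e}
Tree: B1–B2, B2–B3, B1–B4, B3–B5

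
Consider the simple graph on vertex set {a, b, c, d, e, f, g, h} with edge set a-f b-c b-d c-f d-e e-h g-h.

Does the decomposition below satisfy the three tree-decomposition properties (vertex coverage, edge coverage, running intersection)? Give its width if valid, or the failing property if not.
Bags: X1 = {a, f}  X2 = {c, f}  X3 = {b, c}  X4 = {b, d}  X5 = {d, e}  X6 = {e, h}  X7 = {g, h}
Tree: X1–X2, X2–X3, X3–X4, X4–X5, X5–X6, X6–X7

Every vertex of G appears in some bag (union = {a, b, c, d, e, f, g, h}); every edge is covered by a bag; and for each vertex v the set of bags containing v is connected in the bag tree. The decomposition is therefore valid. The largest bag has 2 vertices, so the width is 1.

Yes; width 1.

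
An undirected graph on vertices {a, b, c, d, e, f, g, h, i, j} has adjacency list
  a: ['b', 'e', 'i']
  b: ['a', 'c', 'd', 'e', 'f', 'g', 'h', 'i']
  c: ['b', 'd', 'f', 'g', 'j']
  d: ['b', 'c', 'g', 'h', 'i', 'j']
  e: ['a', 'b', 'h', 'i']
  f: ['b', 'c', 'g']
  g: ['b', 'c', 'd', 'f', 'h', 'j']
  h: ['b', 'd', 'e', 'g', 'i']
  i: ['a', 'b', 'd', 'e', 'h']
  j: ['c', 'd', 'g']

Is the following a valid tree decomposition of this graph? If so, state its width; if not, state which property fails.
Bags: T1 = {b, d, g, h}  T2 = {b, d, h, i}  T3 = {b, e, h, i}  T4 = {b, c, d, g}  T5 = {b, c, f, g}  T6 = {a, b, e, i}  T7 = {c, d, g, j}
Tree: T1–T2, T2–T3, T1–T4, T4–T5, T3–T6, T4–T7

Vertex coverage: the bags together contain {a, b, c, d, e, f, g, h, i, j}, the full vertex set. Edge coverage: each edge of G has both endpoints in at least one bag. Running intersection: for every vertex, the bags containing it form a connected subtree. All three properties hold, so this is a valid tree decomposition of width max|bag| − 1 = 3, and hence tw(G) ≤ 3.

Yes; width 3.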